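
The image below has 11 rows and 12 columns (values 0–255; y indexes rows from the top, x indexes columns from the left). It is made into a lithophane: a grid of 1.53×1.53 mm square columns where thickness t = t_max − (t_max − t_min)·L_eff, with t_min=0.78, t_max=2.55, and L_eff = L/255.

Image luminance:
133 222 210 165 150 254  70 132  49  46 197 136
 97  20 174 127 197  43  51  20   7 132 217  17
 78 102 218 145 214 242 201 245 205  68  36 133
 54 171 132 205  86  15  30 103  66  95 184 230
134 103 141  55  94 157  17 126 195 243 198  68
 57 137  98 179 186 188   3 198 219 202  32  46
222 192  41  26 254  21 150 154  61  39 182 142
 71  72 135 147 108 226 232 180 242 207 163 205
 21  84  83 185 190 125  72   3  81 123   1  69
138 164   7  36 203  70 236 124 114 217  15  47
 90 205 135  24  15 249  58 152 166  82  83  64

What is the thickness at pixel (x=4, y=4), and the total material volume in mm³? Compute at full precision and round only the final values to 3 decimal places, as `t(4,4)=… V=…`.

span = t_max - t_min = 2.55 - 0.78 = 1.770
L(4,4) = 94, L_eff = 94/255 = 0.368627
t(4,4) = 2.55 - 1.770·0.368627 = 1.898
Σt over all 11·12 pixels = 1893323/8500 ≈ 222.7438824
V = pitch²·Σt = 1.53²·1893323/8500 = 521.421

t(4,4)=1.898 V=521.421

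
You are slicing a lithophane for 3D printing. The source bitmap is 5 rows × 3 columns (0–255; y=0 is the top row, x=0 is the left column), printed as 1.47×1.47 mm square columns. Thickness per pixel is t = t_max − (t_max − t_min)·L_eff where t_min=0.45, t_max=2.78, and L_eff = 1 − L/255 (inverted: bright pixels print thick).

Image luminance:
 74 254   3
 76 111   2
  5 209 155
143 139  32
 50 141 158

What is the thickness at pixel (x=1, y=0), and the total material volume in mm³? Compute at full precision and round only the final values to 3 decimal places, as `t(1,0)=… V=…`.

span = t_max - t_min = 2.78 - 0.45 = 2.330
L(1,0) = 254, L_eff = 1 - 254/255 = 0.003922 (inverted)
t(1,0) = 2.78 - 2.330·0.003922 = 2.771
Σt over all 5·3 pixels = 533741/25500 ≈ 20.9310196
V = pitch²·Σt = 1.47²·533741/25500 = 45.230

t(1,0)=2.771 V=45.230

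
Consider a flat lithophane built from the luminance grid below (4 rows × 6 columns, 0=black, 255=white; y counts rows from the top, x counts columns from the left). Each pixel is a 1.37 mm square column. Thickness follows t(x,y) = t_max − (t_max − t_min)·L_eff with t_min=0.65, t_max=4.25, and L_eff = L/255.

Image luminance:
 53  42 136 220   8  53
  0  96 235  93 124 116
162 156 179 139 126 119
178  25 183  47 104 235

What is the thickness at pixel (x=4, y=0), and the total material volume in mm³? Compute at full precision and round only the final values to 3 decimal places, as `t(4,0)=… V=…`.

t(4,0)=4.137 V=116.483

span = t_max - t_min = 4.25 - 0.65 = 3.600
L(4,0) = 8, L_eff = 8/255 = 0.031373
t(4,0) = 4.25 - 3.600·0.031373 = 4.137
Σt over all 4·6 pixels = 26376/425 ≈ 62.0611765
V = pitch²·Σt = 1.37²·26376/425 = 116.483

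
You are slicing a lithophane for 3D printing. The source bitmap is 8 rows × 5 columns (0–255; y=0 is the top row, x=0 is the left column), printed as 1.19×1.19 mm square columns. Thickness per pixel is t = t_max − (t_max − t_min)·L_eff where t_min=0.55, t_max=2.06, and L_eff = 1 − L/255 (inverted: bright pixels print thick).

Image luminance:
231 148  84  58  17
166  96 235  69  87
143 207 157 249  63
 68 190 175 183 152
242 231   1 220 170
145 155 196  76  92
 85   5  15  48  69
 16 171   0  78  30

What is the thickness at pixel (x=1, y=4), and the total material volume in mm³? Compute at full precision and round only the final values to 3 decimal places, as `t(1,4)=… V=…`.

t(1,4)=1.918 V=71.598

span = t_max - t_min = 2.06 - 0.55 = 1.510
L(1,4) = 231, L_eff = 1 - 231/255 = 0.094118 (inverted)
t(1,4) = 2.06 - 1.510·0.094118 = 1.918
Σt over all 8·5 pixels = 1289273/25500 ≈ 50.5597255
V = pitch²·Σt = 1.19²·1289273/25500 = 71.598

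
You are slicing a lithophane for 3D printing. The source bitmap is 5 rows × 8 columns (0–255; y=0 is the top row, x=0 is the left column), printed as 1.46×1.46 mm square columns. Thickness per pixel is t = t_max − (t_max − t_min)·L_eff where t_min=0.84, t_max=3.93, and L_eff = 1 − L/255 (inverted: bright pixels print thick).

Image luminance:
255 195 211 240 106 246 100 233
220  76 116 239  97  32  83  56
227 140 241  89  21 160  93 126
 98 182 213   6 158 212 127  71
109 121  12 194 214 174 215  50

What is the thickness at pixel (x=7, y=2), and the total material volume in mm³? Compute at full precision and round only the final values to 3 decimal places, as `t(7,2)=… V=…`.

span = t_max - t_min = 3.93 - 0.84 = 3.090
L(7,2) = 126, L_eff = 1 - 126/255 = 0.505882 (inverted)
t(7,2) = 3.93 - 3.090·0.505882 = 2.367
Σt over all 5·8 pixels = 439337/4250 ≈ 103.3734118
V = pitch²·Σt = 1.46²·439337/4250 = 220.351

t(7,2)=2.367 V=220.351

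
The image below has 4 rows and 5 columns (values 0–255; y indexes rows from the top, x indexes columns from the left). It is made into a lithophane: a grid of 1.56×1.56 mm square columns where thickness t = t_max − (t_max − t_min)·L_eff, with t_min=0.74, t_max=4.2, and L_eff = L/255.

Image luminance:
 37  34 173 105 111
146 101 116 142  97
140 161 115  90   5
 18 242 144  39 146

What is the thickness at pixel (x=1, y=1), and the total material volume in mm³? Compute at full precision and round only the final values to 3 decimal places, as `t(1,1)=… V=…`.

span = t_max - t_min = 4.2 - 0.74 = 3.460
L(1,1) = 101, L_eff = 101/255 = 0.396078
t(1,1) = 4.2 - 3.460·0.396078 = 2.830
Σt over all 4·5 pixels = 348487/6375 ≈ 54.6646275
V = pitch²·Σt = 1.56²·348487/6375 = 133.032

t(1,1)=2.830 V=133.032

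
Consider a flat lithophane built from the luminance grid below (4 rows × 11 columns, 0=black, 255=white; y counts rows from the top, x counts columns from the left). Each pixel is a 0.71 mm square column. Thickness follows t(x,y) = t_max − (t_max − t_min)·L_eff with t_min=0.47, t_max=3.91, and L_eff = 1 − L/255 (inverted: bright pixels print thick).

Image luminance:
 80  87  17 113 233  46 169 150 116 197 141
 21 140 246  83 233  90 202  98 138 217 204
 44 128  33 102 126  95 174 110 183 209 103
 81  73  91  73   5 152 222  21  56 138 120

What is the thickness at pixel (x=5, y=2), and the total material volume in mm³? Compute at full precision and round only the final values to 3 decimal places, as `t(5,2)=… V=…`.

t(5,2)=1.752 V=46.875

span = t_max - t_min = 3.91 - 0.47 = 3.440
L(5,2) = 95, L_eff = 1 - 95/255 = 0.627451 (inverted)
t(5,2) = 3.91 - 3.440·0.627451 = 1.752
Σt over all 4·11 pixels = 118559/1275 ≈ 92.9874510
V = pitch²·Σt = 0.71²·118559/1275 = 46.875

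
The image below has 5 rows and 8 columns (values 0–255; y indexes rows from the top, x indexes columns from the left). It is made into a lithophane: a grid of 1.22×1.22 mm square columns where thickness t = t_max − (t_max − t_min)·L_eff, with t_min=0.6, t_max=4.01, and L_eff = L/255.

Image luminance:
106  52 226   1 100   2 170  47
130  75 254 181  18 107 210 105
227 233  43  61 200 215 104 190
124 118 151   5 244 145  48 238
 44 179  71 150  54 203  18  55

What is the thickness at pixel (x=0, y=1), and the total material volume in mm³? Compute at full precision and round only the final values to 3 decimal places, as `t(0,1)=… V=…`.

span = t_max - t_min = 4.01 - 0.6 = 3.410
L(0,1) = 130, L_eff = 130/255 = 0.509804
t(0,1) = 4.01 - 3.410·0.509804 = 2.272
Σt over all 5·8 pixels = 604484/6375 ≈ 94.8210196
V = pitch²·Σt = 1.22²·604484/6375 = 141.132

t(0,1)=2.272 V=141.132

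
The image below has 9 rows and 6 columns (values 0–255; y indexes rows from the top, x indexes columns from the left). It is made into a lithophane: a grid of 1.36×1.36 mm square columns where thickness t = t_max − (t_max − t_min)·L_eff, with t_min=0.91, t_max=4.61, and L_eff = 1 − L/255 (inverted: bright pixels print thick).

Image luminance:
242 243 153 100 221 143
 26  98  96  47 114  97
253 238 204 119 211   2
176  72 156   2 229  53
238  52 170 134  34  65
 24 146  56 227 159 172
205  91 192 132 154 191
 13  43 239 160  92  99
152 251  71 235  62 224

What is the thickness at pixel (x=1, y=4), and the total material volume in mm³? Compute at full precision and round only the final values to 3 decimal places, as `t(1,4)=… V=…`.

span = t_max - t_min = 4.61 - 0.91 = 3.700
L(1,4) = 52, L_eff = 1 - 52/255 = 0.796078 (inverted)
t(1,4) = 4.61 - 3.700·0.796078 = 1.665
Σt over all 9·6 pixels = 23429/150 ≈ 156.1933333
V = pitch²·Σt = 1.36²·23429/150 = 288.895

t(1,4)=1.665 V=288.895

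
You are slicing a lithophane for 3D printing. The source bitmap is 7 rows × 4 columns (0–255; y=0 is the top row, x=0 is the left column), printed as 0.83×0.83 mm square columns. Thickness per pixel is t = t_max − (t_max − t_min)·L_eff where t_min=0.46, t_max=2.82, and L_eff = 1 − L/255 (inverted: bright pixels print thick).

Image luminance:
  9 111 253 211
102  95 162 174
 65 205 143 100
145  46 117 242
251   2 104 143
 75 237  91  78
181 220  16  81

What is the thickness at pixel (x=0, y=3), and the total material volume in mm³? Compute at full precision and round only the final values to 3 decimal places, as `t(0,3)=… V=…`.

t(0,3)=1.802 V=32.202

span = t_max - t_min = 2.82 - 0.46 = 2.360
L(0,3) = 145, L_eff = 1 - 145/255 = 0.431373 (inverted)
t(0,3) = 2.82 - 2.360·0.431373 = 1.802
Σt over all 7·4 pixels = 297991/6375 ≈ 46.7436863
V = pitch²·Σt = 0.83²·297991/6375 = 32.202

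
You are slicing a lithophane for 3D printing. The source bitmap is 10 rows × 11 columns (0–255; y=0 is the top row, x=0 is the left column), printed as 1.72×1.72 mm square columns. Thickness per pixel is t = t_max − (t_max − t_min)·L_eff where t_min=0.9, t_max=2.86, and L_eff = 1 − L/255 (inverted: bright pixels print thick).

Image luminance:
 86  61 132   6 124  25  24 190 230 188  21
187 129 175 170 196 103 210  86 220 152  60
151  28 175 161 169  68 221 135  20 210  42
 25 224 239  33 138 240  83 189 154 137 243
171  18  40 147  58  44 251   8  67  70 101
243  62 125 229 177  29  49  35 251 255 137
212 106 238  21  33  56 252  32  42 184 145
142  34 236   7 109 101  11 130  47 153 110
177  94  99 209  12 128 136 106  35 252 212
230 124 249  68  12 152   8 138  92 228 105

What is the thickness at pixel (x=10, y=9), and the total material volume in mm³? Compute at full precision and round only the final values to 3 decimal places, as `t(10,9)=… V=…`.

span = t_max - t_min = 2.86 - 0.9 = 1.960
L(10,9) = 105, L_eff = 1 - 105/255 = 0.588235 (inverted)
t(10,9) = 2.86 - 1.960·0.588235 = 1.707
Σt over all 10·11 pixels = 1302131/6375 ≈ 204.2558431
V = pitch²·Σt = 1.72²·1302131/6375 = 604.270

t(10,9)=1.707 V=604.270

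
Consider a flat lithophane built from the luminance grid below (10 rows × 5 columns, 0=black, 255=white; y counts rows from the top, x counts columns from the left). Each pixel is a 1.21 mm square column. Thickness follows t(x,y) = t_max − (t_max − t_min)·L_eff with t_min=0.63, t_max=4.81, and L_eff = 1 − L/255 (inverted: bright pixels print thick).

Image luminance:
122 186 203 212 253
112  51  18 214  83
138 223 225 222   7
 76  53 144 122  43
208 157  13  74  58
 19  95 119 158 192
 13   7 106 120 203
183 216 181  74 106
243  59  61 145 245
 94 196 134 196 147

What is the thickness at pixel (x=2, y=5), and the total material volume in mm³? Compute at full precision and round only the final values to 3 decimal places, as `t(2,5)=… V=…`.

t(2,5)=2.581 V=202.814

span = t_max - t_min = 4.81 - 0.63 = 4.180
L(2,5) = 119, L_eff = 1 - 119/255 = 0.533333 (inverted)
t(2,5) = 4.81 - 4.180·0.533333 = 2.581
Σt over all 10·5 pixels = 883093/6375 ≈ 138.5243922
V = pitch²·Σt = 1.21²·883093/6375 = 202.814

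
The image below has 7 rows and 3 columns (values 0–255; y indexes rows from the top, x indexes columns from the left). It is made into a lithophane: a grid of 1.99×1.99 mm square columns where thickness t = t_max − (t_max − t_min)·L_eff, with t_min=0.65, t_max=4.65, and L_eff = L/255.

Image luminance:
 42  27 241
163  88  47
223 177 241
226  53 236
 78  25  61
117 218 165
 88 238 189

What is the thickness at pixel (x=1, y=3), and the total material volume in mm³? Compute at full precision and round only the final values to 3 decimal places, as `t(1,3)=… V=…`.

t(1,3)=3.819 V=203.887

span = t_max - t_min = 4.65 - 0.65 = 4.000
L(1,3) = 53, L_eff = 53/255 = 0.207843
t(1,3) = 4.65 - 4.000·0.207843 = 3.819
Σt over all 7·3 pixels = 3501/68 ≈ 51.4852941
V = pitch²·Σt = 1.99²·3501/68 = 203.887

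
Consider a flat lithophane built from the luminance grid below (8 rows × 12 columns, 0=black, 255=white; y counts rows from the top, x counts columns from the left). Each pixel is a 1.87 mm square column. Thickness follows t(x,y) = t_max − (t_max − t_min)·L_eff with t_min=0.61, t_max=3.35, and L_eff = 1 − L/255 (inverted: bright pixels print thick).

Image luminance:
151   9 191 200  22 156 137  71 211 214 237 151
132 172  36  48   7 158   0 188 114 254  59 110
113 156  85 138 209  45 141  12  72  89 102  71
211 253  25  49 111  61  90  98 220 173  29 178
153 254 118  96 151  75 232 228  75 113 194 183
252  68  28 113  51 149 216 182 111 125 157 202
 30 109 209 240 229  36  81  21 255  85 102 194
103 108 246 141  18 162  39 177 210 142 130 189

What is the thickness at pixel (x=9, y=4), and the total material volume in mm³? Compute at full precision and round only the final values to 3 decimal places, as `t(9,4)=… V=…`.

span = t_max - t_min = 3.35 - 0.61 = 2.740
L(9,4) = 113, L_eff = 1 - 113/255 = 0.556863 (inverted)
t(9,4) = 3.35 - 2.740·0.556863 = 1.824
Σt over all 8·12 pixels = 2464757/12750 ≈ 193.3142745
V = pitch²·Σt = 1.87²·2464757/12750 = 676.001

t(9,4)=1.824 V=676.001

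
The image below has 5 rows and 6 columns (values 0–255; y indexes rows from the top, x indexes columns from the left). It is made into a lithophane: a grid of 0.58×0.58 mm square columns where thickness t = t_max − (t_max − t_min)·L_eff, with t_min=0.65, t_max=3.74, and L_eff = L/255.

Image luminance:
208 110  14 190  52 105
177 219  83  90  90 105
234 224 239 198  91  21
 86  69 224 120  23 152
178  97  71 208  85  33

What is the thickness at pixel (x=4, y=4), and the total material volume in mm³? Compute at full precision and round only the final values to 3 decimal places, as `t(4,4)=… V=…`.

t(4,4)=2.710 V=22.270

span = t_max - t_min = 3.74 - 0.65 = 3.090
L(4,4) = 85, L_eff = 85/255 = 0.333333
t(4,4) = 3.74 - 3.090·0.333333 = 2.710
Σt over all 5·6 pixels = 140678/2125 ≈ 66.2014118
V = pitch²·Σt = 0.58²·140678/2125 = 22.270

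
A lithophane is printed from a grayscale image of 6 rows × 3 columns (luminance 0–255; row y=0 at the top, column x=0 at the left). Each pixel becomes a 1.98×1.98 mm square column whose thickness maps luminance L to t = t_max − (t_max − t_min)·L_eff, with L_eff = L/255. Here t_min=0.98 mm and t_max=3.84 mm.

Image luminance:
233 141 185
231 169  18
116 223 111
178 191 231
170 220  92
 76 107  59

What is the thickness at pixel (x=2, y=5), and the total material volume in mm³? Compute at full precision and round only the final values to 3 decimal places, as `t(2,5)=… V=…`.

t(2,5)=3.178 V=150.017

span = t_max - t_min = 3.84 - 0.98 = 2.860
L(2,5) = 59, L_eff = 59/255 = 0.231373
t(2,5) = 3.84 - 2.860·0.231373 = 3.178
Σt over all 6·3 pixels = 162629/4250 ≈ 38.2656471
V = pitch²·Σt = 1.98²·162629/4250 = 150.017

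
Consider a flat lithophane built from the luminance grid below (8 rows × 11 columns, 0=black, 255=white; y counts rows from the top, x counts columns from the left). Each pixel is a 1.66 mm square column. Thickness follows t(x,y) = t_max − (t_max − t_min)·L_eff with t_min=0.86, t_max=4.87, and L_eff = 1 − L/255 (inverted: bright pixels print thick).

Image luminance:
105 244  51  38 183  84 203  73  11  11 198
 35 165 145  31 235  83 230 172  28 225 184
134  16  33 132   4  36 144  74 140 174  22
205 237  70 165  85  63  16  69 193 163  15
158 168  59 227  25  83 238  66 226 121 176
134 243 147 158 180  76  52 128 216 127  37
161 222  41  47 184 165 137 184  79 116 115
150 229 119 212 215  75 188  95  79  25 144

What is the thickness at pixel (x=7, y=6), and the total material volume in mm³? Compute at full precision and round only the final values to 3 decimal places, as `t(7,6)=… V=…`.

span = t_max - t_min = 4.87 - 0.86 = 4.010
L(7,6) = 184, L_eff = 1 - 184/255 = 0.278431 (inverted)
t(7,6) = 4.87 - 4.010·0.278431 = 3.753
Σt over all 8·11 pixels = 6321191/25500 ≈ 247.8898431
V = pitch²·Σt = 1.66²·6321191/25500 = 683.085

t(7,6)=3.753 V=683.085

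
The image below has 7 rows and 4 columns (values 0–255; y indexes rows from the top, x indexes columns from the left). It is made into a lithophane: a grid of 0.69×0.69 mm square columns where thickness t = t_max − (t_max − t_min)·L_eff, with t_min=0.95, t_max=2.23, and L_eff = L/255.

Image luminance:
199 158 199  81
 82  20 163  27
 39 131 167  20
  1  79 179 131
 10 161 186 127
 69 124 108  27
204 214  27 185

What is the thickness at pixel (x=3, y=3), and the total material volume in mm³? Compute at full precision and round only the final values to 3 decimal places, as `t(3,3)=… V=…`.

span = t_max - t_min = 2.23 - 0.95 = 1.280
L(3,3) = 131, L_eff = 131/255 = 0.513725
t(3,3) = 2.23 - 1.280·0.513725 = 1.572
Σt over all 7·4 pixels = 298279/6375 ≈ 46.7888627
V = pitch²·Σt = 0.69²·298279/6375 = 22.276

t(3,3)=1.572 V=22.276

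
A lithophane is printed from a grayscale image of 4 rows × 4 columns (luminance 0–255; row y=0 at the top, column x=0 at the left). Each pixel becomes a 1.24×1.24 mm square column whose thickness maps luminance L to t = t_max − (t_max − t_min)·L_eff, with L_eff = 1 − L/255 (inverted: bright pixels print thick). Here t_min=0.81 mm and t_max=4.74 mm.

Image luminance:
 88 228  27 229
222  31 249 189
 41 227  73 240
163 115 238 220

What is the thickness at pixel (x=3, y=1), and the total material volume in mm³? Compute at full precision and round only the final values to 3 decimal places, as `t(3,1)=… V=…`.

span = t_max - t_min = 4.74 - 0.81 = 3.930
L(3,1) = 189, L_eff = 1 - 189/255 = 0.258824 (inverted)
t(3,1) = 4.74 - 3.930·0.258824 = 3.723
Σt over all 4·4 pixels = 22407/425 ≈ 52.7223529
V = pitch²·Σt = 1.24²·22407/425 = 81.066

t(3,1)=3.723 V=81.066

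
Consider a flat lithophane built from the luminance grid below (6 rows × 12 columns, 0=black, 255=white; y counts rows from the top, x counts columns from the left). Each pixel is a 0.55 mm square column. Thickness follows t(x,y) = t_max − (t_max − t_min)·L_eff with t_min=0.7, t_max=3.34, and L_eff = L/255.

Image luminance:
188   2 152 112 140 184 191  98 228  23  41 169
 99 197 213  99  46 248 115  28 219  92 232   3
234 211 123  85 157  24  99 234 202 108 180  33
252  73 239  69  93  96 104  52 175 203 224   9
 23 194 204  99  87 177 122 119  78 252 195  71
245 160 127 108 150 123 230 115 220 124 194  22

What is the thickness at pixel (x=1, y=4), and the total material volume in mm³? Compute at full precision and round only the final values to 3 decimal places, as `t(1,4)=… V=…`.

t(1,4)=1.332 V=41.938

span = t_max - t_min = 3.34 - 0.7 = 2.640
L(1,4) = 194, L_eff = 194/255 = 0.760784
t(1,4) = 3.34 - 2.640·0.760784 = 1.332
Σt over all 6·12 pixels = 294606/2125 ≈ 138.6381176
V = pitch²·Σt = 0.55²·294606/2125 = 41.938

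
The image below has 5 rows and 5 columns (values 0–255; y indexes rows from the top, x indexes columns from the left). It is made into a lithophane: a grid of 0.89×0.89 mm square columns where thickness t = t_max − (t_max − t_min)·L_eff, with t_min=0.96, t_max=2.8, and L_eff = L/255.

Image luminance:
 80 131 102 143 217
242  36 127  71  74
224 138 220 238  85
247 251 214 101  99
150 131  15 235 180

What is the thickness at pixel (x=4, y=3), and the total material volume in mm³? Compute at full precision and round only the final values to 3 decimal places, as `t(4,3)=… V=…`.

span = t_max - t_min = 2.8 - 0.96 = 1.840
L(4,3) = 99, L_eff = 99/255 = 0.388235
t(4,3) = 2.8 - 1.840·0.388235 = 2.086
Σt over all 5·5 pixels = 273704/6375 ≈ 42.9339608
V = pitch²·Σt = 0.89²·273704/6375 = 34.008

t(4,3)=2.086 V=34.008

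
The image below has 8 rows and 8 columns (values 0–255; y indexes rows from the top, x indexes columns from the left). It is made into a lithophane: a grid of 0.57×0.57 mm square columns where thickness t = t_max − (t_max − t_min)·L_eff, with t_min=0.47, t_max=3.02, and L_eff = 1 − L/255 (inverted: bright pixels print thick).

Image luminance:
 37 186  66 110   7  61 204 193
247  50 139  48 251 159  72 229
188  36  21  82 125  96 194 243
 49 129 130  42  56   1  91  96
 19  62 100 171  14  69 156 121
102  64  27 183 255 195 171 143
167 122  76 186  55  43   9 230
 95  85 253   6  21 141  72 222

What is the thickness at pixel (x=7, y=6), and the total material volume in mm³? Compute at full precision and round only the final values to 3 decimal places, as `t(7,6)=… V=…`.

t(7,6)=2.770 V=33.403

span = t_max - t_min = 3.02 - 0.47 = 2.550
L(7,6) = 230, L_eff = 1 - 230/255 = 0.098039 (inverted)
t(7,6) = 3.02 - 2.550·0.098039 = 2.770
Σt over all 8·8 pixels = 102.81
V = pitch²·Σt = 0.57²·102.81 = 33.403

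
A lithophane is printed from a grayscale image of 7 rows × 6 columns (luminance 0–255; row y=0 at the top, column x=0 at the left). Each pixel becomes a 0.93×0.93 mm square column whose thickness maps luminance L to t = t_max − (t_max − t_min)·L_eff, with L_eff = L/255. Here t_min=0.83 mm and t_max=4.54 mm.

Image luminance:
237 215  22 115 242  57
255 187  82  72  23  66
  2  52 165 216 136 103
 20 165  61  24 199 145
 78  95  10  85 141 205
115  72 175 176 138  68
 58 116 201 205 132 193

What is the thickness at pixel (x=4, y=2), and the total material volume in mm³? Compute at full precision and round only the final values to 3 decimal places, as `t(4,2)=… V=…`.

t(4,2)=2.561 V=100.442

span = t_max - t_min = 4.54 - 0.83 = 3.710
L(4,2) = 136, L_eff = 136/255 = 0.533333
t(4,2) = 4.54 - 3.710·0.533333 = 2.561
Σt over all 7·6 pixels = 246778/2125 ≈ 116.1308235
V = pitch²·Σt = 0.93²·246778/2125 = 100.442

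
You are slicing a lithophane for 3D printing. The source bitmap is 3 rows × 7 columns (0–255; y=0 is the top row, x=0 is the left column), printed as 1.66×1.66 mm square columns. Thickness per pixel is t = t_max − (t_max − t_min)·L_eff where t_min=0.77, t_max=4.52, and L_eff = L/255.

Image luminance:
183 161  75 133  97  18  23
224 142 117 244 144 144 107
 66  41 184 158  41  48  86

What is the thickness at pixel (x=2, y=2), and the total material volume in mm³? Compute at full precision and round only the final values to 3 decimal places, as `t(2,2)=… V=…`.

t(2,2)=1.814 V=162.846

span = t_max - t_min = 4.52 - 0.77 = 3.750
L(2,2) = 184, L_eff = 184/255 = 0.721569
t(2,2) = 4.52 - 3.750·0.721569 = 1.814
Σt over all 3·7 pixels = 25116/425 ≈ 59.0964706
V = pitch²·Σt = 1.66²·25116/425 = 162.846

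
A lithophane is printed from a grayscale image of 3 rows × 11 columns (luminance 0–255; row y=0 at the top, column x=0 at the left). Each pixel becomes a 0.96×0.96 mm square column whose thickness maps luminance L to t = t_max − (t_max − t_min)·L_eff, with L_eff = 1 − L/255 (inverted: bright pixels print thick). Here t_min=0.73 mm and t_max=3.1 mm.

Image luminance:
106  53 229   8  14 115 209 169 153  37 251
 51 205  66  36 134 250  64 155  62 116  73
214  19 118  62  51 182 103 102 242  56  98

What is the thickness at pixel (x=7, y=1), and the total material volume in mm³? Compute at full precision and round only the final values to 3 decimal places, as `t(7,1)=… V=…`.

span = t_max - t_min = 3.1 - 0.73 = 2.370
L(7,1) = 155, L_eff = 1 - 155/255 = 0.392157 (inverted)
t(7,1) = 3.1 - 2.370·0.392157 = 2.171
Σt over all 3·11 pixels = 252601/4250 ≈ 59.4355294
V = pitch²·Σt = 0.96²·252601/4250 = 54.776

t(7,1)=2.171 V=54.776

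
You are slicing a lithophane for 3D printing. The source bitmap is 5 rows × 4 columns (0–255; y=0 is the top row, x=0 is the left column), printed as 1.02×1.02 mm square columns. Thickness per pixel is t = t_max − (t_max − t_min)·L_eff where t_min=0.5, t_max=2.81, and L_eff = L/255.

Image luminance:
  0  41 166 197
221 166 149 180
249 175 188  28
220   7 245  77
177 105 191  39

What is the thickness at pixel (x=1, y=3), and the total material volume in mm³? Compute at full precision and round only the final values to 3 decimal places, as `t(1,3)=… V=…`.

span = t_max - t_min = 2.81 - 0.5 = 2.310
L(1,3) = 7, L_eff = 7/255 = 0.027451
t(1,3) = 2.81 - 2.310·0.027451 = 2.747
Σt over all 5·4 pixels = 260483/8500 ≈ 30.6450588
V = pitch²·Σt = 1.02²·260483/8500 = 31.883

t(1,3)=2.747 V=31.883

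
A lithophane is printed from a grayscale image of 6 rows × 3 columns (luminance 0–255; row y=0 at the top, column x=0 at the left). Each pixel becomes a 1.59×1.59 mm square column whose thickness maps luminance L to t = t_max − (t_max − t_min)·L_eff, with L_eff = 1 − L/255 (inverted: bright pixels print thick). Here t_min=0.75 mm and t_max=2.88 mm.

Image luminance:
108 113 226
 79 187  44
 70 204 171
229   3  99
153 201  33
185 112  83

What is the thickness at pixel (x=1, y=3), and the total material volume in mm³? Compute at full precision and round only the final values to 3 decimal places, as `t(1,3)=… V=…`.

span = t_max - t_min = 2.88 - 0.75 = 2.130
L(1,3) = 3, L_eff = 1 - 3/255 = 0.988235 (inverted)
t(1,3) = 2.88 - 2.130·0.988235 = 0.775
Σt over all 6·3 pixels = 5561/170 ≈ 32.7117647
V = pitch²·Σt = 1.59²·5561/170 = 82.699

t(1,3)=0.775 V=82.699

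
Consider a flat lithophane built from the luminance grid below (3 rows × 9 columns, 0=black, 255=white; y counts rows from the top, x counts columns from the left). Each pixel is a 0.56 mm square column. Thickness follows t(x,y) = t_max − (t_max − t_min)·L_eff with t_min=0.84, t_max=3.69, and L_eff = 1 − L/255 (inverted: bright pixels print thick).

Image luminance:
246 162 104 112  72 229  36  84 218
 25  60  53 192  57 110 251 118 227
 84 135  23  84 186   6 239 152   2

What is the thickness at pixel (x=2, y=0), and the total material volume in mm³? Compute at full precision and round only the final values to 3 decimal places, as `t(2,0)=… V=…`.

span = t_max - t_min = 3.69 - 0.84 = 2.850
L(2,0) = 104, L_eff = 1 - 104/255 = 0.592157 (inverted)
t(2,0) = 3.69 - 2.850·0.592157 = 2.002
Σt over all 3·9 pixels = 100629/1700 ≈ 59.1935294
V = pitch²·Σt = 0.56²·100629/1700 = 18.563

t(2,0)=2.002 V=18.563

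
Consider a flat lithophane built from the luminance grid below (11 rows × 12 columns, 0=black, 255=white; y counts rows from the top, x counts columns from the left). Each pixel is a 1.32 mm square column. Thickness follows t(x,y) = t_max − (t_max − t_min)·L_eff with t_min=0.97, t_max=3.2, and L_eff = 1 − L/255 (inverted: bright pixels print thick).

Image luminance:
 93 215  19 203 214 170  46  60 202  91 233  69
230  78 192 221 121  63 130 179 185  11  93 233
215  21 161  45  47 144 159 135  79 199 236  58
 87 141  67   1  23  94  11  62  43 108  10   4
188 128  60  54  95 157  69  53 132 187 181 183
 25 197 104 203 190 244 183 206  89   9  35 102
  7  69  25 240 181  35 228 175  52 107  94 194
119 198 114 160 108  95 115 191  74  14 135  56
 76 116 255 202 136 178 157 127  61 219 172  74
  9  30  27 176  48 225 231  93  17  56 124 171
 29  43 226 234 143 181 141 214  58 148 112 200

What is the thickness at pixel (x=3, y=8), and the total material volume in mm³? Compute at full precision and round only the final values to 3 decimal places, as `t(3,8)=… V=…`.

t(3,8)=2.737 V=467.963

span = t_max - t_min = 3.2 - 0.97 = 2.230
L(3,8) = 202, L_eff = 1 - 202/255 = 0.207843 (inverted)
t(3,8) = 3.2 - 2.230·0.207843 = 2.737
Σt over all 11·12 pixels = 684863/2550 ≈ 268.5737255
V = pitch²·Σt = 1.32²·684863/2550 = 467.963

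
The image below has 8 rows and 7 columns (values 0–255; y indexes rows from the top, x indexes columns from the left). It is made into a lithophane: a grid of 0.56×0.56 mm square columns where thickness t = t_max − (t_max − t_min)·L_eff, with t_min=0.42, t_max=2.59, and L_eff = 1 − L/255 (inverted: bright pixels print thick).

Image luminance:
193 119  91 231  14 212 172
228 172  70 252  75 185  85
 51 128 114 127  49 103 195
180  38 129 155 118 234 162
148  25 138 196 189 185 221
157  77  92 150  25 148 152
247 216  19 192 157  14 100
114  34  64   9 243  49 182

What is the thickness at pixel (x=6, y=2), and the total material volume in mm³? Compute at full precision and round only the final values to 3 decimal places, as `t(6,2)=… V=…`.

t(6,2)=2.079 V=27.191

span = t_max - t_min = 2.59 - 0.42 = 2.170
L(6,2) = 195, L_eff = 1 - 195/255 = 0.235294 (inverted)
t(6,2) = 2.59 - 2.170·0.235294 = 2.079
Σt over all 8·7 pixels = 147399/1700 ≈ 86.7052941
V = pitch²·Σt = 0.56²·147399/1700 = 27.191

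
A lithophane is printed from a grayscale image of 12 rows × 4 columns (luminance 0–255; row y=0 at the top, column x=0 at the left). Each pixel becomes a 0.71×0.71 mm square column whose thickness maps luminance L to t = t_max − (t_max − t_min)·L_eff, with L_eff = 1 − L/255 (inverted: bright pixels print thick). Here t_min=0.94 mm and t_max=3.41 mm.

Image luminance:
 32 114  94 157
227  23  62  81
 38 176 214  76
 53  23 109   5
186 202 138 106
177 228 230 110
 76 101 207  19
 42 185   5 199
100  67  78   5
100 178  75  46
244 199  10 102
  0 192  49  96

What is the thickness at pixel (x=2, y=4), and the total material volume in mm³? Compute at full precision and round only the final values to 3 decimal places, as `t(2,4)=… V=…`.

span = t_max - t_min = 3.41 - 0.94 = 2.470
L(2,4) = 138, L_eff = 1 - 138/255 = 0.458824 (inverted)
t(2,4) = 3.41 - 2.470·0.458824 = 2.277
Σt over all 12·4 pixels = 35939/375 ≈ 95.8373333
V = pitch²·Σt = 0.71²·35939/375 = 48.312

t(2,4)=2.277 V=48.312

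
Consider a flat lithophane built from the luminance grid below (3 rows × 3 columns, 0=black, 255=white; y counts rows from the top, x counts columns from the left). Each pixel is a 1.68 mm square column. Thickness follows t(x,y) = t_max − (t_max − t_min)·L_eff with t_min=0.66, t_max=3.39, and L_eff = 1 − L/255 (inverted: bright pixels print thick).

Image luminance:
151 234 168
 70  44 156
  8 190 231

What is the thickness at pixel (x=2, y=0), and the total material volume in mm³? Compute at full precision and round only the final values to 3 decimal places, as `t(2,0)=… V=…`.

t(2,0)=2.459 V=54.596

span = t_max - t_min = 3.39 - 0.66 = 2.730
L(2,0) = 168, L_eff = 1 - 168/255 = 0.341176 (inverted)
t(2,0) = 3.39 - 2.730·0.341176 = 2.459
Σt over all 3·3 pixels = 82211/4250 ≈ 19.3437647
V = pitch²·Σt = 1.68²·82211/4250 = 54.596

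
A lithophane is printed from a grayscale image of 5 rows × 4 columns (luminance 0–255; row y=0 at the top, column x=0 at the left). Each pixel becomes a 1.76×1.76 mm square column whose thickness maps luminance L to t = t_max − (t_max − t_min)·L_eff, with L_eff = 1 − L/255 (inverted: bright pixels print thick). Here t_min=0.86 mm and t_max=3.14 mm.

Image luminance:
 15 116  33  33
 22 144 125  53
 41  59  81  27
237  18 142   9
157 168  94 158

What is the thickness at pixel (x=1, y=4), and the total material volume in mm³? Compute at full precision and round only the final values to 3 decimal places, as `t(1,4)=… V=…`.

span = t_max - t_min = 3.14 - 0.86 = 2.280
L(1,4) = 168, L_eff = 1 - 168/255 = 0.341176 (inverted)
t(1,4) = 3.14 - 2.280·0.341176 = 2.362
Σt over all 5·4 pixels = 69458/2125 ≈ 32.6861176
V = pitch²·Σt = 1.76²·69458/2125 = 101.249

t(1,4)=2.362 V=101.249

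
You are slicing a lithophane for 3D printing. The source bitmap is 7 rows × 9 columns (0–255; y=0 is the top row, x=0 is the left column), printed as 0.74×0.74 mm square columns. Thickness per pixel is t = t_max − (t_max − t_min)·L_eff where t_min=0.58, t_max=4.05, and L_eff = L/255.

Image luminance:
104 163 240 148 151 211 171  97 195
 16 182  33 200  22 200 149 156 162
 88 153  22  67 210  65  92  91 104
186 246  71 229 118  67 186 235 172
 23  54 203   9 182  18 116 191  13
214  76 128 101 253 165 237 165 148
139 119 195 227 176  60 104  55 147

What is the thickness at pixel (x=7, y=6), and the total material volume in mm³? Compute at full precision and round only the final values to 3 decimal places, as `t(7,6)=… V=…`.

span = t_max - t_min = 4.05 - 0.58 = 3.470
L(7,6) = 55, L_eff = 55/255 = 0.215686
t(7,6) = 4.05 - 3.470·0.215686 = 3.302
Σt over all 7·9 pixels = 236659/1700 ≈ 139.2111765
V = pitch²·Σt = 0.74²·236659/1700 = 76.232

t(7,6)=3.302 V=76.232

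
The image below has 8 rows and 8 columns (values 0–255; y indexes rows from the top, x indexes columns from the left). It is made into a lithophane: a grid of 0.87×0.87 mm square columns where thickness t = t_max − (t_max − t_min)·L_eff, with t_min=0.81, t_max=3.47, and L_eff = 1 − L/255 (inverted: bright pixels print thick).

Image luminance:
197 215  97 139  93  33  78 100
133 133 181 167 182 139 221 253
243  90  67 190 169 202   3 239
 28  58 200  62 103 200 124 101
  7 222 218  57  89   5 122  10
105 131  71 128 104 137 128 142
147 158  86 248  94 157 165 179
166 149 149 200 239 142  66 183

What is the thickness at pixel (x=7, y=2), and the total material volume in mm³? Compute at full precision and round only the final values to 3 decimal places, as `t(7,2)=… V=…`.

t(7,2)=3.303 V=107.486

span = t_max - t_min = 3.47 - 0.81 = 2.660
L(7,2) = 239, L_eff = 1 - 239/255 = 0.062745 (inverted)
t(7,2) = 3.47 - 2.660·0.062745 = 3.303
Σt over all 8·8 pixels = 905306/6375 ≈ 142.0087843
V = pitch²·Σt = 0.87²·905306/6375 = 107.486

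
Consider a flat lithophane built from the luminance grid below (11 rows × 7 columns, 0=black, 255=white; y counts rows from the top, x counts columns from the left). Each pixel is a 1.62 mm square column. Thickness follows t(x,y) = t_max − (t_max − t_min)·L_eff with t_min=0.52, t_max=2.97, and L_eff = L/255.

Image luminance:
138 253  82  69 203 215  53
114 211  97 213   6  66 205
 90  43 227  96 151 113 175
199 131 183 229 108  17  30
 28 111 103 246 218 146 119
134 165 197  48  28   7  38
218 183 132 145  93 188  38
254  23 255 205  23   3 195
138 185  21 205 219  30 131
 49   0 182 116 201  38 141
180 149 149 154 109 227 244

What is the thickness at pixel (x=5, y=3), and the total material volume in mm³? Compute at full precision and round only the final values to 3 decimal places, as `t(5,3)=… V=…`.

span = t_max - t_min = 2.97 - 0.52 = 2.450
L(5,3) = 17, L_eff = 17/255 = 0.066667
t(5,3) = 2.97 - 2.450·0.066667 = 2.807
Σt over all 11·7 pixels = 223349/1700 ≈ 131.3817647
V = pitch²·Σt = 1.62²·223349/1700 = 344.798

t(5,3)=2.807 V=344.798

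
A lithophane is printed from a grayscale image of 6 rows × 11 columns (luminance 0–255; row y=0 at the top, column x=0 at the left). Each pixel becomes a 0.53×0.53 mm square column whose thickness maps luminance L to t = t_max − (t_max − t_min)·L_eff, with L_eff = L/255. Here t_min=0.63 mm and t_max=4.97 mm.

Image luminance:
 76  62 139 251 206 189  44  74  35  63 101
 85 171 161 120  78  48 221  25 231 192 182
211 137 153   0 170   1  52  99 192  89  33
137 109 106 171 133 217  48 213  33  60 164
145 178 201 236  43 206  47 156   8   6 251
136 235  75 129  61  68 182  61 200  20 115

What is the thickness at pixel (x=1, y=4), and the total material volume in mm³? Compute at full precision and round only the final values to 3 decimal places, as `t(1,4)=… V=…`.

span = t_max - t_min = 4.97 - 0.63 = 4.340
L(1,4) = 178, L_eff = 178/255 = 0.698039
t(1,4) = 4.97 - 4.340·0.698039 = 1.941
Σt over all 6·11 pixels = 71687/375 ≈ 191.1653333
V = pitch²·Σt = 0.53²·71687/375 = 53.698

t(1,4)=1.941 V=53.698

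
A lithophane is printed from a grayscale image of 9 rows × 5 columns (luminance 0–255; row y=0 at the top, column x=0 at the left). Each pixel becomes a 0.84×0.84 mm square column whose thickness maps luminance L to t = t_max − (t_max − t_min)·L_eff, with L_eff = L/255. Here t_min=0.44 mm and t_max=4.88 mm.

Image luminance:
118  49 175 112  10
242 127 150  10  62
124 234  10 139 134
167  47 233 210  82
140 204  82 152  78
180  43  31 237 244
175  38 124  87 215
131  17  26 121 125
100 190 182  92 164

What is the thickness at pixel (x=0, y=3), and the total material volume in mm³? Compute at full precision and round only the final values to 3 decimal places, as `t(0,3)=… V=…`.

span = t_max - t_min = 4.88 - 0.44 = 4.440
L(0,3) = 167, L_eff = 167/255 = 0.654902
t(0,3) = 4.88 - 4.440·0.654902 = 1.972
Σt over all 9·5 pixels = 258969/2125 ≈ 121.8677647
V = pitch²·Σt = 0.84²·258969/2125 = 85.990

t(0,3)=1.972 V=85.990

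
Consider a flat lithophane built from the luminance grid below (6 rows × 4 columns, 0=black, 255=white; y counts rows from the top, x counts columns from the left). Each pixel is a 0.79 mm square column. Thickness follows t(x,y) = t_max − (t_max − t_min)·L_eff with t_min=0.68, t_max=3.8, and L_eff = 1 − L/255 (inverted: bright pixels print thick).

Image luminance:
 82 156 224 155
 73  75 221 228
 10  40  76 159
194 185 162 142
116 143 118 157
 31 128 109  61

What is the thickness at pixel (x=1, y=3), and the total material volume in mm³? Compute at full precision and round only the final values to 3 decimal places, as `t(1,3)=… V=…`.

t(1,3)=2.944 V=33.437

span = t_max - t_min = 3.8 - 0.68 = 3.120
L(1,3) = 185, L_eff = 1 - 185/255 = 0.274510 (inverted)
t(1,3) = 3.8 - 3.120·0.274510 = 2.944
Σt over all 6·4 pixels = 4554/85 ≈ 53.5764706
V = pitch²·Σt = 0.79²·4554/85 = 33.437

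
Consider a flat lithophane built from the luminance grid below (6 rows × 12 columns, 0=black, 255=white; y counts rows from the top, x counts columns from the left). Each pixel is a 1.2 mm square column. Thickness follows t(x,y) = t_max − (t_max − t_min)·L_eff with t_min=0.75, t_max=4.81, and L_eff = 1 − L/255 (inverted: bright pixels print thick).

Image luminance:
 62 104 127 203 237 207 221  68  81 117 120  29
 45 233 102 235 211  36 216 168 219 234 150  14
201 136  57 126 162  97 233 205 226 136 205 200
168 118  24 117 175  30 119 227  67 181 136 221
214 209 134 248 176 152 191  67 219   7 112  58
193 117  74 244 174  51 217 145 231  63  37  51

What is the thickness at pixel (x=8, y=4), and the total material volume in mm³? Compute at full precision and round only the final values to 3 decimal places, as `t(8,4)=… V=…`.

t(8,4)=4.237 V=315.972

span = t_max - t_min = 4.81 - 0.75 = 4.060
L(8,4) = 219, L_eff = 1 - 219/255 = 0.141176 (inverted)
t(8,4) = 4.81 - 4.060·0.141176 = 4.237
Σt over all 6·12 pixels = 279767/1275 ≈ 219.4250980
V = pitch²·Σt = 1.2²·279767/1275 = 315.972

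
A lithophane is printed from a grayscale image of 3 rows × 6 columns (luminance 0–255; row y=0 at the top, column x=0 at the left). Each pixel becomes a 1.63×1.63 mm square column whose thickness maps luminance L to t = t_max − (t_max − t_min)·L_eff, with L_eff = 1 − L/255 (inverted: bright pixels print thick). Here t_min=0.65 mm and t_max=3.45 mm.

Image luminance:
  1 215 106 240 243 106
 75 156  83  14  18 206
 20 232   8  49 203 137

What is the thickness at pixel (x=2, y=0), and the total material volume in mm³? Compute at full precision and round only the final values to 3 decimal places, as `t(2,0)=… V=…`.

span = t_max - t_min = 3.45 - 0.65 = 2.800
L(2,0) = 106, L_eff = 1 - 106/255 = 0.584314 (inverted)
t(2,0) = 3.45 - 2.800·0.584314 = 1.814
Σt over all 3·6 pixels = 29657/850 ≈ 34.8905882
V = pitch²·Σt = 1.63²·29657/850 = 92.701

t(2,0)=1.814 V=92.701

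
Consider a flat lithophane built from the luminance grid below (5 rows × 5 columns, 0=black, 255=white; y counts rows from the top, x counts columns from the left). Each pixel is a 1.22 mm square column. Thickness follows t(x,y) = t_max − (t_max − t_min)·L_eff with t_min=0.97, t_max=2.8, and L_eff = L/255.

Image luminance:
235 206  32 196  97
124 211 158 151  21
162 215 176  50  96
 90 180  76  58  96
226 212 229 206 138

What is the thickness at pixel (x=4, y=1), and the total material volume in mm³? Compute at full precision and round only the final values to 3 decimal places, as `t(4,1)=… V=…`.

span = t_max - t_min = 2.8 - 0.97 = 1.830
L(4,1) = 21, L_eff = 21/255 = 0.082353
t(4,1) = 2.8 - 1.830·0.082353 = 2.649
Σt over all 5·5 pixels = 372899/8500 ≈ 43.8704706
V = pitch²·Σt = 1.22²·372899/8500 = 65.297

t(4,1)=2.649 V=65.297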